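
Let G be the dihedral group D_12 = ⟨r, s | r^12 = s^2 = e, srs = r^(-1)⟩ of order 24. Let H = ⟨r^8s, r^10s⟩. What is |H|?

|⟨r^8s⟩| = 2 and |⟨r^10s⟩| = 2, so |H| is a multiple of lcm(2, 2) = 2 and divides |G| = 24.
Closing under the operation: H = {e, r^2, r^4, r^6, r^8, r^10, s, r^2s, r^4s, r^6s, r^8s, r^10s}, so |H| = 12.

12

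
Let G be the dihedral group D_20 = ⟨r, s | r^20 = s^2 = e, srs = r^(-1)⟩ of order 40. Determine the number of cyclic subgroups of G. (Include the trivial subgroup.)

Group the elements of G by the cyclic subgroup they generate; each cyclic subgroup of order d accounts for φ(d) elements.
Cyclic subgroups by order — order 1: 1; order 2: 21; order 4: 1; order 5: 1; order 10: 1; order 20: 1.
Total: 26.

26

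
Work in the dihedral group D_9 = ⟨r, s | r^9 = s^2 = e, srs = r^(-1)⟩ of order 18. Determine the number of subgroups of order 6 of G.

|G| = 18 and 6 | 18, so subgroups of order 6 are possible by Lagrange.
The subgroups of order 6 are: {e, r^3, r^6, r^2s, r^5s, r^8s}; {e, r^3, r^6, s, r^3s, r^6s}; {e, r^3, r^6, rs, r^4s, r^7s}.
So G has 3 subgroups of order 6.

3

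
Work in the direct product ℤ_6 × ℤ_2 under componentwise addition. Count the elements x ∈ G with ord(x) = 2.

An element (a,b) has order lcm(ord(a), ord(b)); count pairs with lcm equal to 2.
Enumerating gives 3 such elements.

3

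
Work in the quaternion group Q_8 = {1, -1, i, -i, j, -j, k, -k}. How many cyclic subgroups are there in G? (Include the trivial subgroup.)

5

Group the elements of G by the cyclic subgroup they generate; each cyclic subgroup of order d accounts for φ(d) elements.
Cyclic subgroups by order — order 1: 1; order 2: 1; order 4: 3.
Total: 5.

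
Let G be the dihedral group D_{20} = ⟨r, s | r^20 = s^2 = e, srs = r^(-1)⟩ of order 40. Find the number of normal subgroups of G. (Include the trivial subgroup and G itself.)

G has 48 subgroups. Checking conjugation-invariance by order — order 1: 1/1 normal; order 2: 1/21 normal; order 4: 1/11 normal; order 5: 1/1 normal; order 8: 0/5 normal; order 10: 1/5 normal; order 20: 3/3 normal; order 40: 1/1 normal.
Total normal subgroups: 9.

9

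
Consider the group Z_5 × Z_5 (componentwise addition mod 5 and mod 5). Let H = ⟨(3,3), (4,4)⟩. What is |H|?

5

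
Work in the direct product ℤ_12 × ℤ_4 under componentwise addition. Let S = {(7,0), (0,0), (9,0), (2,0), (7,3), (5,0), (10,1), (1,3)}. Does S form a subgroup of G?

(1,3) ∈ S but its inverse (11,1) ∉ S, so S is not a subgroup.

No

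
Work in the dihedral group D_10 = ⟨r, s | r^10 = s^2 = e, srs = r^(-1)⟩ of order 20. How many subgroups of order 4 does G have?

|G| = 20 and 4 | 20, so subgroups of order 4 are possible by Lagrange.
The subgroups of order 4 are: {e, r^5, r^2s, r^7s}; {e, r^5, r^3s, r^8s}; {e, r^5, r^4s, r^9s}; {e, r^5, s, r^5s}; … (5 in all).
So G has 5 subgroups of order 4.

5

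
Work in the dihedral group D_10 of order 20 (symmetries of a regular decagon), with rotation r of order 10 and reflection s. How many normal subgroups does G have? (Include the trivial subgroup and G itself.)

7

G has 22 subgroups. Checking conjugation-invariance by order — order 1: 1/1 normal; order 2: 1/11 normal; order 4: 0/5 normal; order 5: 1/1 normal; order 10: 3/3 normal; order 20: 1/1 normal.
Total normal subgroups: 7.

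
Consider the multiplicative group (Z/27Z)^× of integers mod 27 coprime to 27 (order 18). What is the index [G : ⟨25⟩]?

2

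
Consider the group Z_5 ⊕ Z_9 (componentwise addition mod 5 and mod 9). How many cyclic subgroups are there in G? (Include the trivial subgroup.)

6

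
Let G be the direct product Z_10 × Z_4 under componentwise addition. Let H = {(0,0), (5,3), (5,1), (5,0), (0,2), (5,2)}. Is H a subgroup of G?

|H| = 6 does not divide |G| = 40, so by Lagrange H is not a subgroup.

No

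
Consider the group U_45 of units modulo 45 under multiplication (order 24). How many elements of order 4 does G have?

The elements of order 4 are: 8, 17, 28, 37.
That's 4.

4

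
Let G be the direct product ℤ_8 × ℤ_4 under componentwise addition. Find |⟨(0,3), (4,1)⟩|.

8

|⟨(0,3)⟩| = 4 and |⟨(4,1)⟩| = 4, so |H| is a multiple of lcm(4, 4) = 4 and divides |G| = 32.
Closing under the operation: H = {(0,0), (0,1), (0,2), (0,3), (4,0), (4,1), (4,2), (4,3)}, so |H| = 8.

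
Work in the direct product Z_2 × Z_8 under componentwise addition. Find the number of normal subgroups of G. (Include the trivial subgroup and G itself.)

G is abelian, so every subgroup is normal.
G has 11 subgroups in total, hence 11 normal subgroups.

11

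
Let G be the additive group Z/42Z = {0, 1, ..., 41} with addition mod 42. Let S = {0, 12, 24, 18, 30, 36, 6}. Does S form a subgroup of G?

|S| = 7 divides |G| = 42, consistent with Lagrange.
S contains the identity, every element's inverse is in S, and S is closed under +: it is a subgroup.
In fact S = ⟨18⟩.

Yes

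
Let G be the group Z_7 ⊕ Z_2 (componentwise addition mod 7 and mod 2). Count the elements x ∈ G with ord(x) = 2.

1

An element (a,b) has order lcm(ord(a), ord(b)); count pairs with lcm equal to 2.
Enumerating gives 1 such elements.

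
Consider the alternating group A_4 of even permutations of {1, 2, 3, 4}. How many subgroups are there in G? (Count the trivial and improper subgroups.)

|G| = 12, so by Lagrange every subgroup order divides 12. Divisors: 1, 2, 3, 4, 6, 12.
Subgroups by order — order 1: 1; order 2: 3; order 3: 4; order 4: 1; order 6: 0; order 12: 1.
Total: 1 + 3 + 4 + 1 + 0 + 1 = 10.

10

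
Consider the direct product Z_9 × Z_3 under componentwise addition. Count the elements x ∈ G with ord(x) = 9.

An element (a,b) has order lcm(ord(a), ord(b)); count pairs with lcm equal to 9.
Enumerating gives 18 such elements.

18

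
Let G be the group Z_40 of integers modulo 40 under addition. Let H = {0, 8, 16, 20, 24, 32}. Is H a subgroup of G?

|H| = 6 does not divide |G| = 40, so by Lagrange H is not a subgroup.

No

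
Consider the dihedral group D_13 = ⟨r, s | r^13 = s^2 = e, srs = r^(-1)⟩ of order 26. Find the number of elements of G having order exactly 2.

13

Enumerating element orders in G gives 13 elements of order 2.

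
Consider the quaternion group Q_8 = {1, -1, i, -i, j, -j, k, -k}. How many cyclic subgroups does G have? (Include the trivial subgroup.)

5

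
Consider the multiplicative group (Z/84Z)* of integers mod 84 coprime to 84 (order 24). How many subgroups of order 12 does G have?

7

|G| = 24 and 12 | 24, so subgroups of order 12 are possible by Lagrange.
The subgroups of order 12 are: {1, 11, 13, 23, 25, 37, 47, 59, 61, 71, 73, 83}; {1, 5, 11, 17, 19, 23, 25, 31, 37, 41, 55, 71}; {1, 11, 23, 25, 29, 37, 43, 53, 65, 67, 71, 79}; {1, 5, 13, 17, 25, 29, 37, 41, 53, 61, 65, 73}; … (7 in all).
So G has 7 subgroups of order 12.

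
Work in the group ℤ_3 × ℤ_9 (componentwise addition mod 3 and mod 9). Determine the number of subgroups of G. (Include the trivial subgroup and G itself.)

|G| = 27, so by Lagrange every subgroup order divides 27. Divisors: 1, 3, 9, 27.
Subgroups by order — order 1: 1; order 3: 4; order 9: 4; order 27: 1.
Total: 1 + 4 + 4 + 1 = 10.

10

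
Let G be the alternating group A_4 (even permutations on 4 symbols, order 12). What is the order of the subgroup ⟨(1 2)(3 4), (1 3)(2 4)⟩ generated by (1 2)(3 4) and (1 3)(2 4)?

4

|⟨(1 2)(3 4)⟩| = 2 and |⟨(1 3)(2 4)⟩| = 2, so |H| is a multiple of lcm(2, 2) = 2 and divides |G| = 12.
Closing under the operation: H = {e, (1 2)(3 4), (1 3)(2 4), (1 4)(2 3)}, so |H| = 4.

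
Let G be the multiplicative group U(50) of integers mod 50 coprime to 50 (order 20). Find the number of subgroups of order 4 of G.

|G| = 20 and 4 | 20, so subgroups of order 4 are possible by Lagrange.
The subgroups of order 4 are: {1, 7, 43, 49}.
So G has 1 subgroup of order 4.

1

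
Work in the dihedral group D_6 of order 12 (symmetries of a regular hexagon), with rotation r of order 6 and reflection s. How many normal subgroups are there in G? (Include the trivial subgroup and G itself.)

G has 16 subgroups. Checking conjugation-invariance by order — order 1: 1/1 normal; order 2: 1/7 normal; order 3: 1/1 normal; order 4: 0/3 normal; order 6: 3/3 normal; order 12: 1/1 normal.
Total normal subgroups: 7.

7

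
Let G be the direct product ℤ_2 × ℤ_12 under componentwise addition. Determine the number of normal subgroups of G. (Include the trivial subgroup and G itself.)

16

G is abelian, so every subgroup is normal.
G has 16 subgroups in total, hence 16 normal subgroups.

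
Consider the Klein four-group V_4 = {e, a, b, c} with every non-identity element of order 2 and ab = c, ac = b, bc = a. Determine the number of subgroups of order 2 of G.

3

|G| = 4 and 2 | 4, so subgroups of order 2 are possible by Lagrange.
The subgroups of order 2 are: {e, a}; {e, b}; {e, c}.
So G has 3 subgroups of order 2.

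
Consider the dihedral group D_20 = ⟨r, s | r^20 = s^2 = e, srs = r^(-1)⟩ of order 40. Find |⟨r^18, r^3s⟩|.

|⟨r^18⟩| = 10 and |⟨r^3s⟩| = 2, so |H| is a multiple of lcm(10, 2) = 10 and divides |G| = 40.
Closing under the operation: H = {e, r^2, r^4, r^6, r^8, r^10, r^12, r^14, r^16, r^18, rs, r^3s, r^5s, r^7s, r^9s, r^11s, r^13s, r^15s, r^17s, r^19s}, so |H| = 20.

20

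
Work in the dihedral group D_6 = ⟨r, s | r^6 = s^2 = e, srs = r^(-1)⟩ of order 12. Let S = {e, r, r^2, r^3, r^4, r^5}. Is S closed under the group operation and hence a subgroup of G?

Yes

|S| = 6 divides |G| = 12, consistent with Lagrange.
S contains the identity, every element's inverse is in S, and S is closed under ·: it is a subgroup.
In fact S = ⟨r^5⟩.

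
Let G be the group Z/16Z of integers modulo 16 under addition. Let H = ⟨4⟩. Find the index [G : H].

|⟨4⟩| = 4 and |G| = 16.
By Lagrange, [G : H] = |G|/|H| = 16/4 = 4.

4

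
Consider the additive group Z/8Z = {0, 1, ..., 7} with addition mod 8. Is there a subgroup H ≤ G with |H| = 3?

No

3 does not divide |G| = 8, so by Lagrange no subgroup of order 3 exists.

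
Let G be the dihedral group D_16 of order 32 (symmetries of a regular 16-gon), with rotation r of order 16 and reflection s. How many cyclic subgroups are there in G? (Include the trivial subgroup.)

Each element a generates a cyclic subgroup ⟨a⟩; distinct elements may generate the same one (a cyclic group of order d has φ(d) generators).
Cyclic subgroups by order — order 1: 1; order 2: 17; order 4: 1; order 8: 1; order 16: 1.
Total: 21.

21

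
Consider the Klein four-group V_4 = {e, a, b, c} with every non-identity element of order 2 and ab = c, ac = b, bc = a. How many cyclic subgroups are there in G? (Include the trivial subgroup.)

Group the elements of G by the cyclic subgroup they generate; each cyclic subgroup of order d accounts for φ(d) elements.
Cyclic subgroups by order — order 1: 1; order 2: 3.
Total: 4.

4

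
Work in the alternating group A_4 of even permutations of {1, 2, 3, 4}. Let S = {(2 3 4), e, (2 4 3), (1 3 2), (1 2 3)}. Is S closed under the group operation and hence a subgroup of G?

No

|S| = 5 does not divide |G| = 12, so by Lagrange S is not a subgroup.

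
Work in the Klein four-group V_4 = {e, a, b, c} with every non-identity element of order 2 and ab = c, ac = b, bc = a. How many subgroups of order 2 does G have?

3

|G| = 4 and 2 | 4, so subgroups of order 2 are possible by Lagrange.
The subgroups of order 2 are: {e, a}; {e, b}; {e, c}.
So G has 3 subgroups of order 2.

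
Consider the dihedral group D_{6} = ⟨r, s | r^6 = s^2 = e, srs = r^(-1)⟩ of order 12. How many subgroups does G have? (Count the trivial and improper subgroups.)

16

|G| = 12, so by Lagrange every subgroup order divides 12. Divisors: 1, 2, 3, 4, 6, 12.
Subgroups by order — order 1: 1; order 2: 7; order 3: 1; order 4: 3; order 6: 3; order 12: 1.
Total: 1 + 7 + 1 + 3 + 3 + 1 = 16.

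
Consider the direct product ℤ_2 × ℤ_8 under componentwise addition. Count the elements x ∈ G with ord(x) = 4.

4

An element (a,b) has order lcm(ord(a), ord(b)); count pairs with lcm equal to 4.
Enumerating gives 4 such elements.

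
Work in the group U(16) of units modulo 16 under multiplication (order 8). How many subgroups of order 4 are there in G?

3

|G| = 8 and 4 | 8, so subgroups of order 4 are possible by Lagrange.
The subgroups of order 4 are: {1, 3, 9, 11}; {1, 5, 9, 13}; {1, 7, 9, 15}.
So G has 3 subgroups of order 4.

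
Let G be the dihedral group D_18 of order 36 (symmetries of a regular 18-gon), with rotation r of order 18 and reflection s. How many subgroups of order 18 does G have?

|G| = 36 and 18 | 36, so subgroups of order 18 are possible by Lagrange.
The subgroups of order 18 are: {e, r, r^2, r^3, r^4, r^5, r^6, r^7, r^8, r^9, r^10, r^11, r^12, r^13, r^14, r^15, r^16, r^17}; {e, r^2, r^4, r^6, r^8, r^10, r^12, r^14, r^16, s, r^2s, r^4s, r^6s, r^8s, r^10s, r^12s, r^14s, r^16s}; {e, r^2, r^4, r^6, r^8, r^10, r^12, r^14, r^16, rs, r^3s, r^5s, r^7s, r^9s, r^11s, r^13s, r^15s, r^17s}.
So G has 3 subgroups of order 18.

3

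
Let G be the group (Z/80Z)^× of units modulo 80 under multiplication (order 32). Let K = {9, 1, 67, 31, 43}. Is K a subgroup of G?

|K| = 5 does not divide |G| = 32, so by Lagrange K is not a subgroup.

No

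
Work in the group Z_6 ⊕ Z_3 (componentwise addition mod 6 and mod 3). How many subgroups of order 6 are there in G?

|G| = 18 and 6 | 18, so subgroups of order 6 are possible by Lagrange.
The subgroups of order 6 are: {(0,0), (0,1), (0,2), (3,0), (3,1), (3,2)}; {(0,0), (1,0), (2,0), (3,0), (4,0), (5,0)}; {(0,0), (1,1), (2,2), (3,0), (4,1), (5,2)}; {(0,0), (1,2), (2,1), (3,0), (4,2), (5,1)}.
So G has 4 subgroups of order 6.

4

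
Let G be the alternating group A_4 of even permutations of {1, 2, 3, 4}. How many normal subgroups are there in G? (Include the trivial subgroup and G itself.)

G has 10 subgroups. Checking conjugation-invariance by order — order 1: 1/1 normal; order 2: 0/3 normal; order 3: 0/4 normal; order 4: 1/1 normal; order 12: 1/1 normal.
Total normal subgroups: 3.

3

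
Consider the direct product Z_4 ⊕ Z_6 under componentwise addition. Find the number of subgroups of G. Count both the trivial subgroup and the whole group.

|G| = 24, so by Lagrange every subgroup order divides 24. Divisors: 1, 2, 3, 4, 6, 8, 12, 24.
Subgroups by order — order 1: 1; order 2: 3; order 3: 1; order 4: 3; order 6: 3; order 8: 1; order 12: 3; order 24: 1.
Total: 1 + 3 + 1 + 3 + 3 + 1 + 3 + 1 = 16.

16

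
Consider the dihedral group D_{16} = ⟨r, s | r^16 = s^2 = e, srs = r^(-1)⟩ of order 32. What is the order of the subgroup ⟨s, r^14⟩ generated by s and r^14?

|⟨s⟩| = 2 and |⟨r^14⟩| = 8, so |H| is a multiple of lcm(2, 8) = 8 and divides |G| = 32.
Closing under the operation: H = {e, r^2, r^4, r^6, r^8, r^10, r^12, r^14, s, r^2s, r^4s, r^6s, r^8s, r^10s, r^12s, r^14s}, so |H| = 16.

16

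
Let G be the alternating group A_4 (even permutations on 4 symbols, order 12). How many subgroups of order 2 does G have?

|G| = 12 and 2 | 12, so subgroups of order 2 are possible by Lagrange.
The subgroups of order 2 are: {e, (1 2)(3 4)}; {e, (1 3)(2 4)}; {e, (1 4)(2 3)}.
So G has 3 subgroups of order 2.

3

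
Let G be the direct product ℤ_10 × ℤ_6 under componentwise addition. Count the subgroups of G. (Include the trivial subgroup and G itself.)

20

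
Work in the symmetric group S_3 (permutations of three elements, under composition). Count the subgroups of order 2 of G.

3

|G| = 6 and 2 | 6, so subgroups of order 2 are possible by Lagrange.
The subgroups of order 2 are: {e, (1 2)}; {e, (1 3)}; {e, (2 3)}.
So G has 3 subgroups of order 2.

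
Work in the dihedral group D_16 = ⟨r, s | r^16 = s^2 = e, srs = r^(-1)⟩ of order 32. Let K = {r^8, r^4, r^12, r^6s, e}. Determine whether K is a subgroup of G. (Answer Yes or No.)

No

|K| = 5 does not divide |G| = 32, so by Lagrange K is not a subgroup.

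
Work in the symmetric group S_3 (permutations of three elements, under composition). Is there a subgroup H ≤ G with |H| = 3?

Yes

3 | 6. A subgroup of order 3 is {e, (1 2 3), (1 3 2)}.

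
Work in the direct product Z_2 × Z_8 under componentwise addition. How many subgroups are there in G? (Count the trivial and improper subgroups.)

11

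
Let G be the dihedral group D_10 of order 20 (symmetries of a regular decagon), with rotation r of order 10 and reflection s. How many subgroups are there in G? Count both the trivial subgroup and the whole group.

|G| = 20, so by Lagrange every subgroup order divides 20. Divisors: 1, 2, 4, 5, 10, 20.
Subgroups by order — order 1: 1; order 2: 11; order 4: 5; order 5: 1; order 10: 3; order 20: 1.
Total: 1 + 11 + 5 + 1 + 3 + 1 = 22.

22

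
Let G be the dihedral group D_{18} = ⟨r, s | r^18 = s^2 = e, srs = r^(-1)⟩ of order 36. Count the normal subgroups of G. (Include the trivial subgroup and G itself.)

9

G has 45 subgroups. Checking conjugation-invariance by order — order 1: 1/1 normal; order 2: 1/19 normal; order 3: 1/1 normal; order 4: 0/9 normal; order 6: 1/7 normal; order 9: 1/1 normal; order 12: 0/3 normal; order 18: 3/3 normal; order 36: 1/1 normal.
Total normal subgroups: 9.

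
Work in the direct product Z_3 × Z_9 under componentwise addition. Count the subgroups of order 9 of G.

4

|G| = 27 and 9 | 27, so subgroups of order 9 are possible by Lagrange.
The subgroups of order 9 are: {(0,0), (0,1), (0,2), (0,3), (0,4), (0,5), (0,6), (0,7), (0,8)}; {(0,0), (0,3), (0,6), (1,0), (1,3), (1,6), (2,0), (2,3), (2,6)}; {(0,0), (0,3), (0,6), (1,1), (1,4), (1,7), (2,2), (2,5), (2,8)}; {(0,0), (0,3), (0,6), (1,2), (1,5), (1,8), (2,1), (2,4), (2,7)}.
So G has 4 subgroups of order 9.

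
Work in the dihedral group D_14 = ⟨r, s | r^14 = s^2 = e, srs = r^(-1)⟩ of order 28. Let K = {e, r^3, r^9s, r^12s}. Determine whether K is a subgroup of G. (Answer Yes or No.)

No

r^3 ∈ K but its inverse r^11 ∉ K, so K is not a subgroup.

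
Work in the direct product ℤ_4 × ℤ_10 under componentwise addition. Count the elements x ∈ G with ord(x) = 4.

An element (a,b) has order lcm(ord(a), ord(b)); count pairs with lcm equal to 4.
Enumerating gives 4 such elements.

4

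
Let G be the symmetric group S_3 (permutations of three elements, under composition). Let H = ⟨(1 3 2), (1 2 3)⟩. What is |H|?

3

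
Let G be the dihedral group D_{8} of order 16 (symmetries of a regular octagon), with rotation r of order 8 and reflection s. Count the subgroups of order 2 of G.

9

|G| = 16 and 2 | 16, so subgroups of order 2 are possible by Lagrange.
The subgroups of order 2 are: {e, r^2s}; {e, r^3s}; {e, r^4}; {e, r^4s}; … (9 in all).
So G has 9 subgroups of order 2.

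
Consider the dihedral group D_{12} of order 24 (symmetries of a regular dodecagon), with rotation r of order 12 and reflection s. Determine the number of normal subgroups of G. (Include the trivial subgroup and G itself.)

9

G has 34 subgroups. Checking conjugation-invariance by order — order 1: 1/1 normal; order 2: 1/13 normal; order 3: 1/1 normal; order 4: 1/7 normal; order 6: 1/5 normal; order 8: 0/3 normal; order 12: 3/3 normal; order 24: 1/1 normal.
Total normal subgroups: 9.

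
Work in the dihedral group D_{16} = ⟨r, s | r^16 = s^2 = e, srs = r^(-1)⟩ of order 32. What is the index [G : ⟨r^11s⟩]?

|⟨r^11s⟩| = 2 and |G| = 32.
By Lagrange, [G : H] = |G|/|H| = 32/2 = 16.

16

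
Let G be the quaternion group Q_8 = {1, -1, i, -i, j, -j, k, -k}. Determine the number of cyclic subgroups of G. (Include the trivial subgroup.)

A cyclic subgroup of order d is generated by each of its φ(d) elements of order d, so the cyclic subgroups of order d number (#elements of order d)/φ(d).
Cyclic subgroups by order — order 1: 1; order 2: 1; order 4: 3.
Total: 5.

5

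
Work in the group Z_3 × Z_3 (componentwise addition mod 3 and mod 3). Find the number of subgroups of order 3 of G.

|G| = 9 and 3 | 9, so subgroups of order 3 are possible by Lagrange.
The subgroups of order 3 are: {(0,0), (0,1), (0,2)}; {(0,0), (1,0), (2,0)}; {(0,0), (1,1), (2,2)}; {(0,0), (1,2), (2,1)}.
So G has 4 subgroups of order 3.

4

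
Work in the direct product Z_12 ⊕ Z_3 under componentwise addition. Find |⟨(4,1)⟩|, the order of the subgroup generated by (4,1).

The order of (4,1) in Z_12 × Z_3 is lcm(ord(4) in Z_12, ord(1) in Z_3).
ord(4) = 3 and ord(1) = 3, so |⟨(4,1)⟩| = lcm(3, 3) = 3.

3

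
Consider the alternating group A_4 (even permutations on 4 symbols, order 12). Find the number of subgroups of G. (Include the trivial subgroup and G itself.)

10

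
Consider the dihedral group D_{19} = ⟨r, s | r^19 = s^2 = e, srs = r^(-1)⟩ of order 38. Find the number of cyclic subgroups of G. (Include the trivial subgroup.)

A cyclic subgroup of order d is generated by each of its φ(d) elements of order d, so the cyclic subgroups of order d number (#elements of order d)/φ(d).
Cyclic subgroups by order — order 1: 1; order 2: 19; order 19: 1.
Total: 21.

21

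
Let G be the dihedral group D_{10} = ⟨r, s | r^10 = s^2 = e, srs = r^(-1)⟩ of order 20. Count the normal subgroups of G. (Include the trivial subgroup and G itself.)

7

G has 22 subgroups. Checking conjugation-invariance by order — order 1: 1/1 normal; order 2: 1/11 normal; order 4: 0/5 normal; order 5: 1/1 normal; order 10: 3/3 normal; order 20: 1/1 normal.
Total normal subgroups: 7.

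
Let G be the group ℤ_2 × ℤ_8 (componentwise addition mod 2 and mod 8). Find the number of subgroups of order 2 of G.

|G| = 16 and 2 | 16, so subgroups of order 2 are possible by Lagrange.
The subgroups of order 2 are: {(0,0), (0,4)}; {(0,0), (1,0)}; {(0,0), (1,4)}.
So G has 3 subgroups of order 2.

3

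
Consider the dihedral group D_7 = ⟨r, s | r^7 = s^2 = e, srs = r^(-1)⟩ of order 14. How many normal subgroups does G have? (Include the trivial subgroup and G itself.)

G has 10 subgroups. Checking conjugation-invariance by order — order 1: 1/1 normal; order 2: 0/7 normal; order 7: 1/1 normal; order 14: 1/1 normal.
Total normal subgroups: 3.

3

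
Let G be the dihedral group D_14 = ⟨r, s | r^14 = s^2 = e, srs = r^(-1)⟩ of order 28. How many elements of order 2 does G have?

15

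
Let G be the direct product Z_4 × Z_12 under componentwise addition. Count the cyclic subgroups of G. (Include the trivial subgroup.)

Each element a generates a cyclic subgroup ⟨a⟩; distinct elements may generate the same one (a cyclic group of order d has φ(d) generators).
Cyclic subgroups by order — order 1: 1; order 2: 3; order 3: 1; order 4: 6; order 6: 3; order 12: 6.
Total: 20.

20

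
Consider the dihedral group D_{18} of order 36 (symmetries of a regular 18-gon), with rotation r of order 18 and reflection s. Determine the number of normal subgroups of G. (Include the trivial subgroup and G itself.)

9

G has 45 subgroups. Checking conjugation-invariance by order — order 1: 1/1 normal; order 2: 1/19 normal; order 3: 1/1 normal; order 4: 0/9 normal; order 6: 1/7 normal; order 9: 1/1 normal; order 12: 0/3 normal; order 18: 3/3 normal; order 36: 1/1 normal.
Total normal subgroups: 9.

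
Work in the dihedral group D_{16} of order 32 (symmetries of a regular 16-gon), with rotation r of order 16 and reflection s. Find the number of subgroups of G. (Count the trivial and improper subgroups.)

36

|G| = 32, so by Lagrange every subgroup order divides 32. Divisors: 1, 2, 4, 8, 16, 32.
Subgroups by order — order 1: 1; order 2: 17; order 4: 9; order 8: 5; order 16: 3; order 32: 1.
Total: 1 + 17 + 9 + 5 + 3 + 1 = 36.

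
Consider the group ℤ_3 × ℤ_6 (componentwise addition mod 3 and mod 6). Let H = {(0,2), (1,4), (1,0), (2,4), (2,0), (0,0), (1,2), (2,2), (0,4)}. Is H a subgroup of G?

Yes

|H| = 9 divides |G| = 18, consistent with Lagrange.
H contains the identity, every element's inverse is in H, and H is closed under +: it is a subgroup.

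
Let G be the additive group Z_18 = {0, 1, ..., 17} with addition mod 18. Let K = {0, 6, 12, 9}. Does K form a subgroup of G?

No

|K| = 4 does not divide |G| = 18, so by Lagrange K is not a subgroup.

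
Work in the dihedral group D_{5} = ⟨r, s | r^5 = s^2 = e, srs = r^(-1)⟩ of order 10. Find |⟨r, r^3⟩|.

5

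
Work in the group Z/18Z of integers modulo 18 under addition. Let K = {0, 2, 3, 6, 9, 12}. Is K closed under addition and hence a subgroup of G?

No

2 ∈ K but its inverse 16 ∉ K, so K is not a subgroup.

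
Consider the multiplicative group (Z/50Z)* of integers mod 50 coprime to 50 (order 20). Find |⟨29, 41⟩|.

|⟨29⟩| = 10 and |⟨41⟩| = 5, so |H| is a multiple of lcm(10, 5) = 10 and divides |G| = 20.
Closing under the operation: H = {1, 9, 11, 19, 21, 29, 31, 39, 41, 49}, so |H| = 10.

10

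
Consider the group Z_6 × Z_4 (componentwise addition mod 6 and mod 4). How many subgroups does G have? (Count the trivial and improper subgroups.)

|G| = 24, so by Lagrange every subgroup order divides 24. Divisors: 1, 2, 3, 4, 6, 8, 12, 24.
Subgroups by order — order 1: 1; order 2: 3; order 3: 1; order 4: 3; order 6: 3; order 8: 1; order 12: 3; order 24: 1.
Total: 1 + 3 + 1 + 3 + 3 + 1 + 3 + 1 = 16.

16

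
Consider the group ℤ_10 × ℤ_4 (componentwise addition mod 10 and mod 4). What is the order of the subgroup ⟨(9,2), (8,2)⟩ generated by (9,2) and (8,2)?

20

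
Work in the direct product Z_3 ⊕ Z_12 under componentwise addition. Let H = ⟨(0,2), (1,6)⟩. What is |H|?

|⟨(0,2)⟩| = 6 and |⟨(1,6)⟩| = 6, so |H| is a multiple of lcm(6, 6) = 6 and divides |G| = 36.
Closing under the operation: H = {(0,0), (0,2), (0,4), (0,6), (0,8), (0,10), (1,0), (1,2), (1,4), (1,6), (1,8), (1,10), (2,0), (2,2), (2,4), (2,6), (2,8), (2,10)}, so |H| = 18.

18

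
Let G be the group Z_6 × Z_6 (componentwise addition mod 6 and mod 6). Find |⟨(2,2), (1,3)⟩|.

|⟨(2,2)⟩| = 3 and |⟨(1,3)⟩| = 6, so |H| is a multiple of lcm(3, 6) = 6 and divides |G| = 36.
Closing under the operation: H = {(0,0), (0,2), (0,4), (1,1), (1,3), (1,5), (2,0), (2,2), (2,4), (3,1), (3,3), (3,5), (4,0), (4,2), (4,4), (5,1), (5,3), (5,5)}, so |H| = 18.

18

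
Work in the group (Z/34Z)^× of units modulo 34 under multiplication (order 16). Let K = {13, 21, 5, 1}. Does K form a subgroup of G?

No

5 ∈ K but its inverse 7 ∉ K, so K is not a subgroup.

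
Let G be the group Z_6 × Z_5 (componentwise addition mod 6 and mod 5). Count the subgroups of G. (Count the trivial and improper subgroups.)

|G| = 30, so by Lagrange every subgroup order divides 30. Divisors: 1, 2, 3, 5, 6, 10, 15, 30.
Subgroups by order — order 1: 1; order 2: 1; order 3: 1; order 5: 1; order 6: 1; order 10: 1; order 15: 1; order 30: 1.
Total: 1 + 1 + 1 + 1 + 1 + 1 + 1 + 1 = 8.

8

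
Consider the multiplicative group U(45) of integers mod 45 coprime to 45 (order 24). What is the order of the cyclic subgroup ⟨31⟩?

3

Compute successive powers of 31 mod 45: 31, 16, 1; 31^3 ≡ 1 (mod 45).
So |⟨31⟩| = 3.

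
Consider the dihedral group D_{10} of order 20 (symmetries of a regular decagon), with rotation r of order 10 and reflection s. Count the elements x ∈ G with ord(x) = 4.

No element of G has order 4 (even though 4 | 20).

0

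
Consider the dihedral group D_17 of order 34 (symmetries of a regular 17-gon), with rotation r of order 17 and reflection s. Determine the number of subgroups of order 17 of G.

1

|G| = 34 and 17 | 34, so subgroups of order 17 are possible by Lagrange.
The subgroups of order 17 are: {e, r, r^2, r^3, r^4, r^5, r^6, r^7, r^8, r^9, r^10, r^11, r^12, r^13, r^14, r^15, r^16}.
So G has 1 subgroup of order 17.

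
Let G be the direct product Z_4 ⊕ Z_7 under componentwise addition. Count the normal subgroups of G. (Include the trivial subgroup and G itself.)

6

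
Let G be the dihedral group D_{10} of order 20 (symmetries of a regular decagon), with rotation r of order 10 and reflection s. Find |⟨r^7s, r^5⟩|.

|⟨r^7s⟩| = 2 and |⟨r^5⟩| = 2, so |H| is a multiple of lcm(2, 2) = 2 and divides |G| = 20.
Closing under the operation: H = {e, r^5, r^2s, r^7s}, so |H| = 4.

4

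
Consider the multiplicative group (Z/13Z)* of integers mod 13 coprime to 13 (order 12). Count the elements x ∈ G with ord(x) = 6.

The elements of order 6 are: 4, 10.
That's 2.

2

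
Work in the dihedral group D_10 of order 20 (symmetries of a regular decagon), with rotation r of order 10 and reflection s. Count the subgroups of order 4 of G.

5

|G| = 20 and 4 | 20, so subgroups of order 4 are possible by Lagrange.
The subgroups of order 4 are: {e, r^5, r^2s, r^7s}; {e, r^5, r^3s, r^8s}; {e, r^5, r^4s, r^9s}; {e, r^5, s, r^5s}; … (5 in all).
So G has 5 subgroups of order 4.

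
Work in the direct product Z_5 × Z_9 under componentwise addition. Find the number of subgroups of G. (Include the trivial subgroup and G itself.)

6

|G| = 45, so by Lagrange every subgroup order divides 45. Divisors: 1, 3, 5, 9, 15, 45.
Subgroups by order — order 1: 1; order 3: 1; order 5: 1; order 9: 1; order 15: 1; order 45: 1.
Total: 1 + 1 + 1 + 1 + 1 + 1 = 6.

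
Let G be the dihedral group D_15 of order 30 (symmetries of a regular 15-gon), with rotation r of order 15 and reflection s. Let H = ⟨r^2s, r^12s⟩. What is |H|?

6

|⟨r^2s⟩| = 2 and |⟨r^12s⟩| = 2, so |H| is a multiple of lcm(2, 2) = 2 and divides |G| = 30.
Closing under the operation: H = {e, r^5, r^10, r^2s, r^7s, r^12s}, so |H| = 6.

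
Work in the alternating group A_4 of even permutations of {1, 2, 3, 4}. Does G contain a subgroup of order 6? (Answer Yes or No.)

No

6 | 12, so Lagrange does not rule it out; but checking all subgroups of G, none has order 6.
(A_4 is the standard example that the converse of Lagrange fails.)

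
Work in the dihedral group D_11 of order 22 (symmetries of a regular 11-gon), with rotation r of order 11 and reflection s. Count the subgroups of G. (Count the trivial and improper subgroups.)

|G| = 22, so by Lagrange every subgroup order divides 22. Divisors: 1, 2, 11, 22.
Subgroups by order — order 1: 1; order 2: 11; order 11: 1; order 22: 1.
Total: 1 + 11 + 1 + 1 = 14.

14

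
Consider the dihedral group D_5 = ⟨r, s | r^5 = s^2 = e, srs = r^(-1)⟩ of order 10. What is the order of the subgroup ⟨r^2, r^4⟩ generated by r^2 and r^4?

|⟨r^2⟩| = 5 and |⟨r^4⟩| = 5, so |H| is a multiple of lcm(5, 5) = 5 and divides |G| = 10.
Closing under the operation: H = {e, r, r^2, r^3, r^4}, so |H| = 5.

5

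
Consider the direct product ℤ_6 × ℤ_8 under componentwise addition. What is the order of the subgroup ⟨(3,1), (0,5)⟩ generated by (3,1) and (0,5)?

16

|⟨(3,1)⟩| = 8 and |⟨(0,5)⟩| = 8, so |H| is a multiple of lcm(8, 8) = 8 and divides |G| = 48.
Closing under the operation: H = {(0,0), (0,1), (0,2), (0,3), (0,4), (0,5), (0,6), (0,7), (3,0), (3,1), (3,2), (3,3), (3,4), (3,5), (3,6), (3,7)}, so |H| = 16.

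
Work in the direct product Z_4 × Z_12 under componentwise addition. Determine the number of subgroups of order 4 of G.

|G| = 48 and 4 | 48, so subgroups of order 4 are possible by Lagrange.
The subgroups of order 4 are: {(0,0), (0,3), (0,6), (0,9)}; {(0,0), (0,6), (2,0), (2,6)}; {(0,0), (0,6), (2,3), (2,9)}; {(0,0), (1,0), (2,0), (3,0)}; … (7 in all).
So G has 7 subgroups of order 4.

7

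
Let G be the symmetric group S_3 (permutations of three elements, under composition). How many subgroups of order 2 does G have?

|G| = 6 and 2 | 6, so subgroups of order 2 are possible by Lagrange.
The subgroups of order 2 are: {e, (1 2)}; {e, (1 3)}; {e, (2 3)}.
So G has 3 subgroups of order 2.

3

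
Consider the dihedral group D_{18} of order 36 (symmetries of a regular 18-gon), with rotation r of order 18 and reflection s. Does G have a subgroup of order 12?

12 | 36. A subgroup of order 12 is {e, r^3, r^6, r^9, r^12, r^15, rs, r^4s, r^7s, r^10s, r^13s, r^16s}.

Yes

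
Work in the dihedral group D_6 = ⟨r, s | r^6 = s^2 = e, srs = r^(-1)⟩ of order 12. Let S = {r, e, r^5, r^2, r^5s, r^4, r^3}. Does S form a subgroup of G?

No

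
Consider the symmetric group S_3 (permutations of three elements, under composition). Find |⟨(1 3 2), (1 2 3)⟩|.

3

|⟨(1 3 2)⟩| = 3 and |⟨(1 2 3)⟩| = 3, so |H| is a multiple of lcm(3, 3) = 3 and divides |G| = 6.
Closing under the operation: H = {e, (1 2 3), (1 3 2)}, so |H| = 3.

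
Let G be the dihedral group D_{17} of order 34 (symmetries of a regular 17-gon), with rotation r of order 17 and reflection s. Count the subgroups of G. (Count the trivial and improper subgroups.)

20

|G| = 34, so by Lagrange every subgroup order divides 34. Divisors: 1, 2, 17, 34.
Subgroups by order — order 1: 1; order 2: 17; order 17: 1; order 34: 1.
Total: 1 + 17 + 1 + 1 = 20.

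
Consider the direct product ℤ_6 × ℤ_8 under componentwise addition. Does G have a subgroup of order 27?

No

27 does not divide |G| = 48, so by Lagrange no subgroup of order 27 exists.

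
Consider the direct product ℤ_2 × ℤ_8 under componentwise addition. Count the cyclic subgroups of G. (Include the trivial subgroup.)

Each element a generates a cyclic subgroup ⟨a⟩; distinct elements may generate the same one (a cyclic group of order d has φ(d) generators).
Cyclic subgroups by order — order 1: 1; order 2: 3; order 4: 2; order 8: 2.
Total: 8.

8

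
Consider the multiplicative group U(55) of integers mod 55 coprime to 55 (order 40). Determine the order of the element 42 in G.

Compute successive powers of 42 mod 55: 42, 4, 3, 16, 12, 9, 48, 36, …; 42^20 ≡ 1 (mod 55).
So |⟨42⟩| = 20.

20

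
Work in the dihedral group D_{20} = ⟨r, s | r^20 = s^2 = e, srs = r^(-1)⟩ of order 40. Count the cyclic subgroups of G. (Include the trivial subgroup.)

26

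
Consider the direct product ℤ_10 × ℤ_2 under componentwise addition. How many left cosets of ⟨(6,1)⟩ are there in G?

|⟨(6,1)⟩| = 10 and |G| = 20.
By Lagrange, [G : H] = |G|/|H| = 20/10 = 2.

2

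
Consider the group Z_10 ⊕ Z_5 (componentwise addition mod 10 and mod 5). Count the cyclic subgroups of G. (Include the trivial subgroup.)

A cyclic subgroup of order d is generated by each of its φ(d) elements of order d, so the cyclic subgroups of order d number (#elements of order d)/φ(d).
Cyclic subgroups by order — order 1: 1; order 2: 1; order 5: 6; order 10: 6.
Total: 14.

14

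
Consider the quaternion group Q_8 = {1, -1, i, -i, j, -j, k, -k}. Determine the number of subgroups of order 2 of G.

|G| = 8 and 2 | 8, so subgroups of order 2 are possible by Lagrange.
The subgroups of order 2 are: {1, -1}.
So G has 1 subgroup of order 2.

1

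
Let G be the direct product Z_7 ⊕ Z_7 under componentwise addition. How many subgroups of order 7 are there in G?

8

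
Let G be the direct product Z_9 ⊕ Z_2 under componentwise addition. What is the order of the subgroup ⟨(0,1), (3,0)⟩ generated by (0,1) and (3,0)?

6

|⟨(0,1)⟩| = 2 and |⟨(3,0)⟩| = 3, so |H| is a multiple of lcm(2, 3) = 6 and divides |G| = 18.
Closing under the operation: H = {(0,0), (0,1), (3,0), (3,1), (6,0), (6,1)}, so |H| = 6.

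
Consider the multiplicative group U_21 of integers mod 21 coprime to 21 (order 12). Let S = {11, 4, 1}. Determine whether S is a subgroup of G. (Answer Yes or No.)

11 ∈ S but its inverse 2 ∉ S, so S is not a subgroup.

No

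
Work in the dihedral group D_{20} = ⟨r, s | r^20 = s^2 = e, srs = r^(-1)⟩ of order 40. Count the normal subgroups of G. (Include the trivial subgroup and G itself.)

G has 48 subgroups. Checking conjugation-invariance by order — order 1: 1/1 normal; order 2: 1/21 normal; order 4: 1/11 normal; order 5: 1/1 normal; order 8: 0/5 normal; order 10: 1/5 normal; order 20: 3/3 normal; order 40: 1/1 normal.
Total normal subgroups: 9.

9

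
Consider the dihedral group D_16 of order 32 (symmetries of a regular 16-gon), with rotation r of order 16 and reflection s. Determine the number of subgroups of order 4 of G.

9

|G| = 32 and 4 | 32, so subgroups of order 4 are possible by Lagrange.
The subgroups of order 4 are: {e, r^8, r^2s, r^10s}; {e, r^8, r^3s, r^11s}; {e, r^4, r^8, r^12}; {e, r^8, r^4s, r^12s}; … (9 in all).
So G has 9 subgroups of order 4.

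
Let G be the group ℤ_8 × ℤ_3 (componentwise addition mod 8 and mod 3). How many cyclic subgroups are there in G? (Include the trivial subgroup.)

8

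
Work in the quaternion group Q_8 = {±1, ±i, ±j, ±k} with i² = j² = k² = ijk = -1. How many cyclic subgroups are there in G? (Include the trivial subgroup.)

Group the elements of G by the cyclic subgroup they generate; each cyclic subgroup of order d accounts for φ(d) elements.
Cyclic subgroups by order — order 1: 1; order 2: 1; order 4: 3.
Total: 5.

5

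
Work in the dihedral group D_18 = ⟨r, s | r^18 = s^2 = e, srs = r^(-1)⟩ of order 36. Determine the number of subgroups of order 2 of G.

|G| = 36 and 2 | 36, so subgroups of order 2 are possible by Lagrange.
The subgroups of order 2 are: {e, r^10s}; {e, r^11s}; {e, r^12s}; {e, r^13s}; … (19 in all).
So G has 19 subgroups of order 2.

19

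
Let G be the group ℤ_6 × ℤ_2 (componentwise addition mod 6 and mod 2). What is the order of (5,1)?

6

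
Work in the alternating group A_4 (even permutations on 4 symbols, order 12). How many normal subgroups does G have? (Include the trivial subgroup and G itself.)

3

G has 10 subgroups. Checking conjugation-invariance by order — order 1: 1/1 normal; order 2: 0/3 normal; order 3: 0/4 normal; order 4: 1/1 normal; order 12: 1/1 normal.
Total normal subgroups: 3.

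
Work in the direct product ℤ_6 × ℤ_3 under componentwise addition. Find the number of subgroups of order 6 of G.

4

|G| = 18 and 6 | 18, so subgroups of order 6 are possible by Lagrange.
The subgroups of order 6 are: {(0,0), (0,1), (0,2), (3,0), (3,1), (3,2)}; {(0,0), (1,0), (2,0), (3,0), (4,0), (5,0)}; {(0,0), (1,1), (2,2), (3,0), (4,1), (5,2)}; {(0,0), (1,2), (2,1), (3,0), (4,2), (5,1)}.
So G has 4 subgroups of order 6.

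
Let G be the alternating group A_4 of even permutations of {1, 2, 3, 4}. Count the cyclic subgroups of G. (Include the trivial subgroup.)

A cyclic subgroup of order d is generated by each of its φ(d) elements of order d, so the cyclic subgroups of order d number (#elements of order d)/φ(d).
Cyclic subgroups by order — order 1: 1; order 2: 3; order 3: 4.
Total: 8.

8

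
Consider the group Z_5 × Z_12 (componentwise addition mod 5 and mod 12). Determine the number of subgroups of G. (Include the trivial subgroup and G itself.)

12

|G| = 60, so by Lagrange every subgroup order divides 60. Divisors: 1, 2, 3, 4, 5, 6, 10, 12, 15, 20, 30, 60.
Subgroups by order — order 1: 1; order 2: 1; order 3: 1; order 4: 1; order 5: 1; order 6: 1; order 10: 1; order 12: 1; order 15: 1; order 20: 1; order 30: 1; order 60: 1.
Total: 1 + 1 + 1 + 1 + 1 + 1 + 1 + 1 + 1 + 1 + 1 + 1 = 12.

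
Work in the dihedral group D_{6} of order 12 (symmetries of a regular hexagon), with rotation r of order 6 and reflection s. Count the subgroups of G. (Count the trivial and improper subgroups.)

16

|G| = 12, so by Lagrange every subgroup order divides 12. Divisors: 1, 2, 3, 4, 6, 12.
Subgroups by order — order 1: 1; order 2: 7; order 3: 1; order 4: 3; order 6: 3; order 12: 1.
Total: 1 + 7 + 1 + 3 + 3 + 1 = 16.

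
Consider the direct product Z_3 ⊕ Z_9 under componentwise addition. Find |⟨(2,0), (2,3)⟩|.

|⟨(2,0)⟩| = 3 and |⟨(2,3)⟩| = 3, so |H| is a multiple of lcm(3, 3) = 3 and divides |G| = 27.
Closing under the operation: H = {(0,0), (0,3), (0,6), (1,0), (1,3), (1,6), (2,0), (2,3), (2,6)}, so |H| = 9.

9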